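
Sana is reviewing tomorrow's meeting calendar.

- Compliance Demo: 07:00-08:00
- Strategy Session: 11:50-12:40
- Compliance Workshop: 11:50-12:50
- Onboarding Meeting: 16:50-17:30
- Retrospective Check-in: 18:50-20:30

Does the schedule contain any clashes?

Two intervals overlap when each starts before the other ends.
Sorted by start: Compliance Demo, Strategy Session, Compliance Workshop, Onboarding Meeting, Retrospective Check-in.
Strategy Session starts after Compliance Demo ends — done with Compliance Demo.
Compliance Workshop starts before Strategy Session ends → Strategy Session and Compliance Workshop overlap.
That's a conflict, so the schedule is not conflict-free.

Yes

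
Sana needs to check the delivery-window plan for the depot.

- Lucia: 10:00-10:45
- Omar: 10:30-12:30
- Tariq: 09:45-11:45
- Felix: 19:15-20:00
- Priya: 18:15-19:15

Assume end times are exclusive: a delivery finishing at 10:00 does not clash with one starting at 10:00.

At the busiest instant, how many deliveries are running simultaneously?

3

Walk through starts and ends in time order (an end at T is processed before a start at T):
09:45 start Tariq → 1
10:00 start Lucia → 2
10:30 start Omar → 3
10:45 end Lucia → 2
11:45 end Tariq → 1
12:30 end Omar → 0
18:15 start Priya → 1
19:15 end Priya → 0
19:15 start Felix → 1
20:00 end Felix → 0
Peak is 3, at 10:30 (Lucia, Omar, Tariq).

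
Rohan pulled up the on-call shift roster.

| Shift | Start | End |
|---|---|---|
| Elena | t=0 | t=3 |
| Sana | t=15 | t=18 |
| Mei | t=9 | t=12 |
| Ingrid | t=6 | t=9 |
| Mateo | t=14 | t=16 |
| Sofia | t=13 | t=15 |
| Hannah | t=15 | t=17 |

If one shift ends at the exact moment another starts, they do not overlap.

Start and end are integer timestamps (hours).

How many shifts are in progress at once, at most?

3

Walk through starts and ends in time order (an end at T is processed before a start at T):
t=0 start Elena → 1
t=3 end Elena → 0
t=6 start Ingrid → 1
t=9 end Ingrid → 0
t=9 start Mei → 1
t=12 end Mei → 0
t=13 start Sofia → 1
t=14 start Mateo → 2
t=15 end Sofia → 1
t=15 start Hannah → 2
t=15 start Sana → 3
t=16 end Mateo → 2
t=17 end Hannah → 1
t=18 end Sana → 0
Peak is 3, at t=15 (Hannah, Mateo, Sana).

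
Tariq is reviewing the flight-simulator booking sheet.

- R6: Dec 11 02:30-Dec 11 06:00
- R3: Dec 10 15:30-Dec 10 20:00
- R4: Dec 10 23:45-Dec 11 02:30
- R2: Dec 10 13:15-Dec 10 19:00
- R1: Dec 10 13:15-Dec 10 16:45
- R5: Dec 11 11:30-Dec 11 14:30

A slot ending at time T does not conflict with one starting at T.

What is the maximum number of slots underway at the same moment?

Sort all start/end points and keep a running count:
Dec 10 13:15 start R1 → 1
Dec 10 13:15 start R2 → 2
Dec 10 15:30 start R3 → 3
Dec 10 16:45 end R1 → 2
Dec 10 19:00 end R2 → 1
Dec 10 20:00 end R3 → 0
Dec 10 23:45 start R4 → 1
Dec 11 02:30 end R4 → 0
Dec 11 02:30 start R6 → 1
Dec 11 06:00 end R6 → 0
Dec 11 11:30 start R5 → 1
Dec 11 14:30 end R5 → 0
Peak is 3, at Dec 10 15:30 (R1, R2, R3).

3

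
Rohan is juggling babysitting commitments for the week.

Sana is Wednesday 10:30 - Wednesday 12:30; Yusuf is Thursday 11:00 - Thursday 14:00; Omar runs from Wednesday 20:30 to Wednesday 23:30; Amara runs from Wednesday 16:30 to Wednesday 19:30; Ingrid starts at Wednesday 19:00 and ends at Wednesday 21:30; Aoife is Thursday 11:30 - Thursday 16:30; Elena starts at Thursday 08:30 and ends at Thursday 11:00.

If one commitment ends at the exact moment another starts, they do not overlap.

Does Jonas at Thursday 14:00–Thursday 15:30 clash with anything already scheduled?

Yes — it overlaps Aoife

Sana: ends Wednesday 12:30 at or before Jonas starts Thursday 14:00 → clear.
Amara: ends Wednesday 19:30 at or before Jonas starts Thursday 14:00 → clear.
Ingrid: ends Wednesday 21:30 at or before Jonas starts Thursday 14:00 → clear.
Omar: ends Wednesday 23:30 at or before Jonas starts Thursday 14:00 → clear.
Elena: ends Thursday 11:00 at or before Jonas starts Thursday 14:00 → clear.
Yusuf: ends Thursday 14:00 at or before Jonas starts Thursday 14:00 → clear.
Aoife: starts Thursday 11:30 before Jonas ends Thursday 15:30, and ends Thursday 16:30 after Jonas starts Thursday 14:00 → overlap.
Jonas overlaps Aoife.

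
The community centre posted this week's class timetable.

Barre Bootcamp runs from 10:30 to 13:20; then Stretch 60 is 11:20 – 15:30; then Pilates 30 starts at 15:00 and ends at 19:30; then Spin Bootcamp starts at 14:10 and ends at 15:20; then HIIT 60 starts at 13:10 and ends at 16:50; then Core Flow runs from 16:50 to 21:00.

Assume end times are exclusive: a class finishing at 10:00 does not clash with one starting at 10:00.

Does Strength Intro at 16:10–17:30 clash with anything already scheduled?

Barre Bootcamp: ends 13:20 at or before Strength Intro starts 16:10 → clear.
Stretch 60: ends 15:30 at or before Strength Intro starts 16:10 → clear.
HIIT 60: starts 13:10 before Strength Intro ends 17:30, and ends 16:50 after Strength Intro starts 16:10 → overlap.
Spin Bootcamp: ends 15:20 at or before Strength Intro starts 16:10 → clear.
Pilates 30: starts 15:00 before Strength Intro ends 17:30, and ends 19:30 after Strength Intro starts 16:10 → overlap.
Core Flow: starts 16:50 before Strength Intro ends 17:30, and ends 21:00 after Strength Intro starts 16:10 → overlap.
Strength Intro overlaps Pilates 30, HIIT 60, Core Flow.

Yes — it overlaps Core Flow, HIIT 60, Pilates 30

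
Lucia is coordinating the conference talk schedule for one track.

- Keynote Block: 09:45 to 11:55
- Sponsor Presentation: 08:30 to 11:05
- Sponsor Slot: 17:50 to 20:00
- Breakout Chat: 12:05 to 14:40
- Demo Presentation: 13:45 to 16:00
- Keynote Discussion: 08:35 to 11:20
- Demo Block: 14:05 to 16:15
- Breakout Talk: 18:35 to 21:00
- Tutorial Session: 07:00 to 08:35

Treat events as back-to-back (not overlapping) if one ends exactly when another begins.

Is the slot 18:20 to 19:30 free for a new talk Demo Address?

Tutorial Session: ends 08:35 at or before Demo Address starts 18:20 → clear.
Sponsor Presentation: ends 11:05 at or before Demo Address starts 18:20 → clear.
Keynote Discussion: ends 11:20 at or before Demo Address starts 18:20 → clear.
Keynote Block: ends 11:55 at or before Demo Address starts 18:20 → clear.
Breakout Chat: ends 14:40 at or before Demo Address starts 18:20 → clear.
Demo Presentation: ends 16:00 at or before Demo Address starts 18:20 → clear.
Demo Block: ends 16:15 at or before Demo Address starts 18:20 → clear.
Sponsor Slot: starts 17:50 before Demo Address ends 19:30, and ends 20:00 after Demo Address starts 18:20 → overlap.
Breakout Talk: starts 18:35 before Demo Address ends 19:30, and ends 21:00 after Demo Address starts 18:20 → overlap.
Demo Address overlaps Breakout Talk, Sponsor Slot.

No — it overlaps Breakout Talk, Sponsor Slot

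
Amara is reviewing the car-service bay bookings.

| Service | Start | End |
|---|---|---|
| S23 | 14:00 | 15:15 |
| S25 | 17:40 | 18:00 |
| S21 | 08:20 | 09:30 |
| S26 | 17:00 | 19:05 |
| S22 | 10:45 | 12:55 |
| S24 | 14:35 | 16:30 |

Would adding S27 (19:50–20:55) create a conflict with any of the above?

S21: ends 09:30 at or before S27 starts 19:50 → clear.
S22: ends 12:55 at or before S27 starts 19:50 → clear.
S23: ends 15:15 at or before S27 starts 19:50 → clear.
S24: ends 16:30 at or before S27 starts 19:50 → clear.
S26: ends 19:05 at or before S27 starts 19:50 → clear.
S25: ends 18:00 at or before S27 starts 19:50 → clear.

No — it doesn't clash with anything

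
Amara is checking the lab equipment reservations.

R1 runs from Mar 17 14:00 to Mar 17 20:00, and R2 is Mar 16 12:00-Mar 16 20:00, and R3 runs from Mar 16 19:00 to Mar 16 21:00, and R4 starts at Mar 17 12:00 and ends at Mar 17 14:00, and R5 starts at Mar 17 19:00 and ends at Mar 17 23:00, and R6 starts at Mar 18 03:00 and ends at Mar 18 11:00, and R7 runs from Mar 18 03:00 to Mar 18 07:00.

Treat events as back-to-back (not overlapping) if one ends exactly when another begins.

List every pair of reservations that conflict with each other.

R1 & R5, R2 & R3, R6 & R7

Sorted by start: R2, R3, R4, R1, R5, R6, R7.
R3 starts before R2 ends → R2 and R3 overlap.
R4 starts after R2 ends, so R2 has no further overlaps.
R4 starts after R3 ends, so R3 has no further overlaps.
R1 starts exactly when R4 ends (back-to-back, no overlap), so R4 has no further overlaps.
R5 starts before R1 ends → R1 and R5 overlap.
R6 starts after R1 ends, so R1 has no further overlaps.
R6 starts after R5 ends, so R5 has no further overlaps.
R7 starts before R6 ends → R6 and R7 overlap.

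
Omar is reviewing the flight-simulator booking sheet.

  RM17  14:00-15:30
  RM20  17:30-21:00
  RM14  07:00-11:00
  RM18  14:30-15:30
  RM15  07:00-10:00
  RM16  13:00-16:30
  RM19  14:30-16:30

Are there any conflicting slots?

Yes

Two intervals overlap when each starts before the other ends.
Sorted by start: RM14, RM15, RM16, RM17, RM18, RM19, RM20.
RM15 starts before RM14 ends → RM14 and RM15 overlap.
That's a conflict, so the schedule is not conflict-free.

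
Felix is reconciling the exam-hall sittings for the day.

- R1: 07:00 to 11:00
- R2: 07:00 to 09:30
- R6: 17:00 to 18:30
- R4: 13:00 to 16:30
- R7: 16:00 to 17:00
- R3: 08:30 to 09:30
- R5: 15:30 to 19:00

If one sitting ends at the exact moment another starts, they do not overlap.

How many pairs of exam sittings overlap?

7

Sorted by start: R1, R2, R3, R4, R5, R7, R6.
R2 starts before R1 ends → R1 and R2 overlap.
R3 starts before R1 ends → R1 and R3 overlap.
R4 starts after R1 ends, so R1 has no further overlaps.
R3 starts before R2 ends → R2 and R3 overlap.
R4 starts after R2 ends, so R2 has no further overlaps.
R4 starts after R3 ends, so R3 has no further overlaps.
R5 starts before R4 ends → R4 and R5 overlap.
R7 starts before R4 ends → R4 and R7 overlap.
R6 starts after R4 ends.
R7 starts before R5 ends → R5 and R7 overlap.
R6 starts before R5 ends → R5 and R6 overlap.
R6 starts exactly when R7 ends (back-to-back, no overlap).
Overlapping pairs: R1 & R2, R1 & R3, R2 & R3, R4 & R5, R4 & R7, R5 & R6, R5 & R7 — 7 in total.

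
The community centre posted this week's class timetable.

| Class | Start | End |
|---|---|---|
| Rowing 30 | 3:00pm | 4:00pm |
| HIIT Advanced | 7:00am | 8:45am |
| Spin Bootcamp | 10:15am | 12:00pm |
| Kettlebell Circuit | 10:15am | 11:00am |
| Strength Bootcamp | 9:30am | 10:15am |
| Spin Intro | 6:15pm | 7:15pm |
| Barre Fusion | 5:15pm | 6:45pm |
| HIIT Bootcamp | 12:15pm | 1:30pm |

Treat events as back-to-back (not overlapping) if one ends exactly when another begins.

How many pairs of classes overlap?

Sorted by start: HIIT Advanced, Strength Bootcamp, Kettlebell Circuit, Spin Bootcamp, HIIT Bootcamp, Rowing 30, Barre Fusion, Spin Intro.
Strength Bootcamp starts after HIIT Advanced ends — done with HIIT Advanced.
Kettlebell Circuit starts exactly when Strength Bootcamp ends (back-to-back, no overlap) — done with Strength Bootcamp.
Spin Bootcamp starts before Kettlebell Circuit ends → Kettlebell Circuit and Spin Bootcamp overlap.
HIIT Bootcamp starts after Kettlebell Circuit ends — done with Kettlebell Circuit.
HIIT Bootcamp starts after Spin Bootcamp ends — done with Spin Bootcamp.
Rowing 30 starts after HIIT Bootcamp ends — done with HIIT Bootcamp.
Barre Fusion starts after Rowing 30 ends — done with Rowing 30.
Spin Intro starts before Barre Fusion ends → Barre Fusion and Spin Intro overlap.
Overlapping pairs: Barre Fusion & Spin Intro, Kettlebell Circuit & Spin Bootcamp — 2 in total.

2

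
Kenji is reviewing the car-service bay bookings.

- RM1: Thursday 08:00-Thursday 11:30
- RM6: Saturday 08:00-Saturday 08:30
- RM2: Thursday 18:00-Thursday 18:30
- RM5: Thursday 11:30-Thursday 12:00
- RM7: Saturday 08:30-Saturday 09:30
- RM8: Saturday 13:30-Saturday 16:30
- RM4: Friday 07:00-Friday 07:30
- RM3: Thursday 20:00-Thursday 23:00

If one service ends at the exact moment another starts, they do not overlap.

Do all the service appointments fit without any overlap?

Sorted by start: RM1, RM5, RM2, RM3, RM4, RM6, RM7, RM8.
RM5 starts exactly when RM1 ends (back-to-back, no overlap); RM1 is clear from here.
RM2 starts after RM5 ends; RM5 is clear from here.
RM3 starts after RM2 ends; RM2 is clear from here.
RM4 starts after RM3 ends; RM3 is clear from here.
RM6 starts after RM4 ends; RM4 is clear from here.
RM7 starts exactly when RM6 ends (back-to-back, no overlap); RM6 is clear from here.
RM8 starts after RM7 ends.
Every pair is clear; the schedule has no overlaps.

Yes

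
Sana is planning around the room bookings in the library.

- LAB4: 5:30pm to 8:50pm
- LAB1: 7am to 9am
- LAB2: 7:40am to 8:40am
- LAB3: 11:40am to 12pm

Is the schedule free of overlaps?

No

Sorted by start: LAB1, LAB2, LAB3, LAB4.
LAB2 starts before LAB1 ends → LAB1 and LAB2 overlap.
That's a conflict, so the schedule is not conflict-free.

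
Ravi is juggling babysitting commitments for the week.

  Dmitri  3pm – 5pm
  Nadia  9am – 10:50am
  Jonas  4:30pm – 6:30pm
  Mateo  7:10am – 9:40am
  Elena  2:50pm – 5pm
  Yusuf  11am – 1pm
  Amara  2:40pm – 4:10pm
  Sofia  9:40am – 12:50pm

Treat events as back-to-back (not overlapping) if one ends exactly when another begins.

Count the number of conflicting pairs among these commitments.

8

Sorted by start: Mateo, Nadia, Sofia, Yusuf, Amara, Elena, Dmitri, Jonas.
Nadia starts before Mateo ends → Mateo and Nadia overlap.
Sofia starts exactly when Mateo ends (back-to-back, no overlap), so nothing later overlaps Mateo either.
Sofia starts before Nadia ends → Nadia and Sofia overlap.
Yusuf starts after Nadia ends, so nothing later overlaps Nadia either.
Yusuf starts before Sofia ends → Sofia and Yusuf overlap.
Amara starts after Sofia ends, so nothing later overlaps Sofia either.
Amara starts after Yusuf ends, so nothing later overlaps Yusuf either.
Elena starts before Amara ends → Amara and Elena overlap.
Dmitri starts before Amara ends → Amara and Dmitri overlap.
Jonas starts after Amara ends.
Dmitri starts before Elena ends → Elena and Dmitri overlap.
Jonas starts before Elena ends → Elena and Jonas overlap.
Jonas starts before Dmitri ends → Dmitri and Jonas overlap.
Overlapping pairs: Amara & Dmitri, Amara & Elena, Dmitri & Elena, Dmitri & Jonas, Elena & Jonas, Mateo & Nadia, Nadia & Sofia, Sofia & Yusuf — 8 in total.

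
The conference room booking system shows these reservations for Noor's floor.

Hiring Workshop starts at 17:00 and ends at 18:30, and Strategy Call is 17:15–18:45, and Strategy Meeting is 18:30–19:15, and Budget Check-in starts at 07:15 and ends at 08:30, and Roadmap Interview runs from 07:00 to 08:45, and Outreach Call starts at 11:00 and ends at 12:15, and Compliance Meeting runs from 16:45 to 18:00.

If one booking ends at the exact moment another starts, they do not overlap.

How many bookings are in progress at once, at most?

Sweep the timeline, counting +1 at each start and −1 at each end (ends before starts at a tie):
07:00 start Roadmap Interview → 1
07:15 start Budget Check-in → 2
08:30 end Budget Check-in → 1
08:45 end Roadmap Interview → 0
11:00 start Outreach Call → 1
12:15 end Outreach Call → 0
16:45 start Compliance Meeting → 1
17:00 start Hiring Workshop → 2
17:15 start Strategy Call → 3
18:00 end Compliance Meeting → 2
18:30 end Hiring Workshop → 1
18:30 start Strategy Meeting → 2
18:45 end Strategy Call → 1
19:15 end Strategy Meeting → 0
Peak is 3, at 17:15 (Compliance Meeting, Hiring Workshop, Strategy Call).

3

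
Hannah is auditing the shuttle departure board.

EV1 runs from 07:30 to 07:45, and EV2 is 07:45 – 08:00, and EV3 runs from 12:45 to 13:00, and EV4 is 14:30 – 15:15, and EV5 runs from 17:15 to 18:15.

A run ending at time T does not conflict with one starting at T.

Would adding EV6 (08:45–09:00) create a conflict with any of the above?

EV1: ends 07:45 at or before EV6 starts 08:45 → clear.
EV2: ends 08:00 at or before EV6 starts 08:45 → clear.
EV3: starts 12:45 at or after EV6 ends 09:00 → clear.
EV4: starts 14:30 at or after EV6 ends 09:00 → clear.
EV5: starts 17:15 at or after EV6 ends 09:00 → clear.

No — it doesn't clash with anything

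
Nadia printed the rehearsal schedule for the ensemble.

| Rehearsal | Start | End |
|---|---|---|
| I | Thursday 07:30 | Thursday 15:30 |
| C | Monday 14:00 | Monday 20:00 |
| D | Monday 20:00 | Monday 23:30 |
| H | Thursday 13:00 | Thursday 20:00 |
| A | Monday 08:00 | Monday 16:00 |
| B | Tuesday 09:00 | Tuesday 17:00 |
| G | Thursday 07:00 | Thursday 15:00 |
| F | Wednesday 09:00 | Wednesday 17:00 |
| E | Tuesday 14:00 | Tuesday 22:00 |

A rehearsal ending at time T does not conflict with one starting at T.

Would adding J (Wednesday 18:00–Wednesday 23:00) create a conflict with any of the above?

No — it doesn't clash with anything

A: ends Monday 16:00 at or before J starts Wednesday 18:00 → clear.
C: ends Monday 20:00 at or before J starts Wednesday 18:00 → clear.
D: ends Monday 23:30 at or before J starts Wednesday 18:00 → clear.
B: ends Tuesday 17:00 at or before J starts Wednesday 18:00 → clear.
E: ends Tuesday 22:00 at or before J starts Wednesday 18:00 → clear.
F: ends Wednesday 17:00 at or before J starts Wednesday 18:00 → clear.
G: starts Thursday 07:00 at or after J ends Wednesday 23:00 → clear.
I: starts Thursday 07:30 at or after J ends Wednesday 23:00 → clear.
H: starts Thursday 13:00 at or after J ends Wednesday 23:00 → clear.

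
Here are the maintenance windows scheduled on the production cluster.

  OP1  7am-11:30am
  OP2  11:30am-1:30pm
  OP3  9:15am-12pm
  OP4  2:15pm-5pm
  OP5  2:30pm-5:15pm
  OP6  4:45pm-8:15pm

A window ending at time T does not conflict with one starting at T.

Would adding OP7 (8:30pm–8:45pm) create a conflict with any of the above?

OP1: ends 11:30am at or before OP7 starts 8:30pm → clear.
OP3: ends 12pm at or before OP7 starts 8:30pm → clear.
OP2: ends 1:30pm at or before OP7 starts 8:30pm → clear.
OP4: ends 5pm at or before OP7 starts 8:30pm → clear.
OP5: ends 5:15pm at or before OP7 starts 8:30pm → clear.
OP6: ends 8:15pm at or before OP7 starts 8:30pm → clear.

No — it doesn't clash with anything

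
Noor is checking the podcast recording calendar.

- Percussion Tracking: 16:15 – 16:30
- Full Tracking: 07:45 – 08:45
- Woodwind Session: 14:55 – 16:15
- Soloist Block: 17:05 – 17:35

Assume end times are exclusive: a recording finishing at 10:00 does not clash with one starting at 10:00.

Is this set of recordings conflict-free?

Yes

Sorted by start: Full Tracking, Woodwind Session, Percussion Tracking, Soloist Block.
Woodwind Session starts after Full Tracking ends, so nothing later overlaps Full Tracking either.
Percussion Tracking starts exactly when Woodwind Session ends (back-to-back, no overlap), so nothing later overlaps Woodwind Session either.
Soloist Block starts after Percussion Tracking ends.
Every pair is clear; the schedule has no overlaps.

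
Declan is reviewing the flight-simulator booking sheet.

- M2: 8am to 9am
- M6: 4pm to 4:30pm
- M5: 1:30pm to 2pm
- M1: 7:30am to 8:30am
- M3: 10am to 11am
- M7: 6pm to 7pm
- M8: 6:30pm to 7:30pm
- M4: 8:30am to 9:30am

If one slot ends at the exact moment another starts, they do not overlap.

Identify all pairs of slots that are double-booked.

M1 & M2, M2 & M4, M7 & M8

Sorted by start: M1, M2, M4, M3, M5, M6, M7, M8.
M2 starts before M1 ends → M1 and M2 overlap.
M4 starts exactly when M1 ends (back-to-back, no overlap), so nothing later overlaps M1 either.
M4 starts before M2 ends → M2 and M4 overlap.
M3 starts after M2 ends, so nothing later overlaps M2 either.
M3 starts after M4 ends, so nothing later overlaps M4 either.
M5 starts after M3 ends, so nothing later overlaps M3 either.
M6 starts after M5 ends, so nothing later overlaps M5 either.
M7 starts after M6 ends, so nothing later overlaps M6 either.
M8 starts before M7 ends → M7 and M8 overlap.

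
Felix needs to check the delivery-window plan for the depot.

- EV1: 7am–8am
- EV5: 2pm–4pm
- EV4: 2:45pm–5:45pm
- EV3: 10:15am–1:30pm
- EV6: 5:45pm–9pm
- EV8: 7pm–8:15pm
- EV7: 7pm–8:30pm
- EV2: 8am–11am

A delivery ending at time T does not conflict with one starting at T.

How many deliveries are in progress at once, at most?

Sort all start/end points and keep a running count:
7am start EV1 → 1
8am end EV1 → 0
8am start EV2 → 1
10:15am start EV3 → 2
11am end EV2 → 1
1:30pm end EV3 → 0
2pm start EV5 → 1
2:45pm start EV4 → 2
4pm end EV5 → 1
5:45pm end EV4 → 0
5:45pm start EV6 → 1
7pm start EV7 → 2
7pm start EV8 → 3
8:15pm end EV8 → 2
8:30pm end EV7 → 1
9pm end EV6 → 0
Peak is 3, at 7pm (EV6, EV7, EV8).

3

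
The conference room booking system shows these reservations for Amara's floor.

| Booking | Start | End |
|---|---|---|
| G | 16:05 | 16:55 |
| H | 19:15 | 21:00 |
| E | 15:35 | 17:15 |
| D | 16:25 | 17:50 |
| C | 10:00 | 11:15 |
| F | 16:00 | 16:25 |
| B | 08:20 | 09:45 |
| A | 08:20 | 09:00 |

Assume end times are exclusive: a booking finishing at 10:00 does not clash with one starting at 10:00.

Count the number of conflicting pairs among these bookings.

Sorted by start: A, B, C, E, F, G, D, H.
B starts before A ends → A and B overlap.
C starts after A ends, so A has no further overlaps.
C starts after B ends, so B has no further overlaps.
E starts after C ends, so C has no further overlaps.
F starts before E ends → E and F overlap.
G starts before E ends → E and G overlap.
D starts before E ends → E and D overlap.
H starts after E ends.
G starts before F ends → F and G overlap.
D starts exactly when F ends (back-to-back, no overlap), so F has no further overlaps.
D starts before G ends → G and D overlap.
H starts after G ends.
H starts after D ends.
Overlapping pairs: A & B, D & E, D & G, E & F, E & G, F & G — 6 in total.

6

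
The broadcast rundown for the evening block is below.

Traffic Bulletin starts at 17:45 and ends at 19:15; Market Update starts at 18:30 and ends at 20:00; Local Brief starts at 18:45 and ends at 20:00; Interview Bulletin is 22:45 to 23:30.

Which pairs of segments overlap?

Local Brief & Market Update, Local Brief & Traffic Bulletin, Market Update & Traffic Bulletin

Sorted by start: Traffic Bulletin, Market Update, Local Brief, Interview Bulletin.
Market Update starts before Traffic Bulletin ends → Traffic Bulletin and Market Update overlap.
Local Brief starts before Traffic Bulletin ends → Traffic Bulletin and Local Brief overlap.
Interview Bulletin starts after Traffic Bulletin ends.
Local Brief starts before Market Update ends → Market Update and Local Brief overlap.
Interview Bulletin starts after Market Update ends.
Interview Bulletin starts after Local Brief ends.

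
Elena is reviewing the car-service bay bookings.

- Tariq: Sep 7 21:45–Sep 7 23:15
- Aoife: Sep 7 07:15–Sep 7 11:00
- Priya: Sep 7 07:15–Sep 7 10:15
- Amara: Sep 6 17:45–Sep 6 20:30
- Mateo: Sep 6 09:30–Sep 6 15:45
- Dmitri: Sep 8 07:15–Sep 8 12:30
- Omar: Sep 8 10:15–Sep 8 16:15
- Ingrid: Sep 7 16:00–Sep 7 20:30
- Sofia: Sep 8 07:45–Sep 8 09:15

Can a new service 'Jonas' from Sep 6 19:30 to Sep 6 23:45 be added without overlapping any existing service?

No — it overlaps Amara

Mateo: ends Sep 6 15:45 at or before Jonas starts Sep 6 19:30 → clear.
Amara: starts Sep 6 17:45 before Jonas ends Sep 6 23:45, and ends Sep 6 20:30 after Jonas starts Sep 6 19:30 → overlap.
Priya: starts Sep 7 07:15 at or after Jonas ends Sep 6 23:45 → clear.
Aoife: starts Sep 7 07:15 at or after Jonas ends Sep 6 23:45 → clear.
Ingrid: starts Sep 7 16:00 at or after Jonas ends Sep 6 23:45 → clear.
Tariq: starts Sep 7 21:45 at or after Jonas ends Sep 6 23:45 → clear.
Dmitri: starts Sep 8 07:15 at or after Jonas ends Sep 6 23:45 → clear.
Sofia: starts Sep 8 07:45 at or after Jonas ends Sep 6 23:45 → clear.
Omar: starts Sep 8 10:15 at or after Jonas ends Sep 6 23:45 → clear.
Jonas overlaps Amara.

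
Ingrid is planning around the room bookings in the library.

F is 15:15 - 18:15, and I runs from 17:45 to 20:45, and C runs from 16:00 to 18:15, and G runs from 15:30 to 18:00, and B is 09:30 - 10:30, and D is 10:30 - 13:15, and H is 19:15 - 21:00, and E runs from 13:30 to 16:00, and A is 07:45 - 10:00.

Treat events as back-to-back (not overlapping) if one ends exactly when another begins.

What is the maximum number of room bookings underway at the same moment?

Sweep the timeline, counting +1 at each start and −1 at each end (ends before starts at a tie):
07:45 start A → 1
09:30 start B → 2
10:00 end A → 1
10:30 end B → 0
10:30 start D → 1
13:15 end D → 0
13:30 start E → 1
15:15 start F → 2
15:30 start G → 3
16:00 end E → 2
16:00 start C → 3
17:45 start I → 4
18:00 end G → 3
18:15 end C → 2
18:15 end F → 1
19:15 start H → 2
20:45 end I → 1
21:00 end H → 0
Peak is 4, at 17:45 (C, F, G, I).

4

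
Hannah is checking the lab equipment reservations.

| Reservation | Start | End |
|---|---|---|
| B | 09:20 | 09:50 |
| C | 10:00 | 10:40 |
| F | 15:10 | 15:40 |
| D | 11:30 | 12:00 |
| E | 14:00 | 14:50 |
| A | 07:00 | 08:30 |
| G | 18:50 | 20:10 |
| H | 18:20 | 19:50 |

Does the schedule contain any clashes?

Yes

Two intervals overlap when each starts before the other ends.
Sorted by start: A, B, C, D, E, F, H, G.
B starts after A ends, so nothing later overlaps A either.
C starts after B ends, so nothing later overlaps B either.
D starts after C ends, so nothing later overlaps C either.
E starts after D ends, so nothing later overlaps D either.
F starts after E ends, so nothing later overlaps E either.
H starts after F ends, so nothing later overlaps F either.
G starts before H ends → H and G overlap.
That's a conflict, so the schedule is not conflict-free.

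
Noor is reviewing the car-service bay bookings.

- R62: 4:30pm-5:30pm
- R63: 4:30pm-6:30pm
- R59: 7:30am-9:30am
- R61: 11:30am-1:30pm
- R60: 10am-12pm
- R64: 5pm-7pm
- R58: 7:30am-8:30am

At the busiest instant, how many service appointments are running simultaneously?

Walk through starts and ends in time order (an end at T is processed before a start at T):
7:30am start R58 → 1
7:30am start R59 → 2
8:30am end R58 → 1
9:30am end R59 → 0
10am start R60 → 1
11:30am start R61 → 2
12pm end R60 → 1
1:30pm end R61 → 0
4:30pm start R62 → 1
4:30pm start R63 → 2
5pm start R64 → 3
5:30pm end R62 → 2
6:30pm end R63 → 1
7pm end R64 → 0
Peak is 3, at 5pm (R62, R63, R64).

3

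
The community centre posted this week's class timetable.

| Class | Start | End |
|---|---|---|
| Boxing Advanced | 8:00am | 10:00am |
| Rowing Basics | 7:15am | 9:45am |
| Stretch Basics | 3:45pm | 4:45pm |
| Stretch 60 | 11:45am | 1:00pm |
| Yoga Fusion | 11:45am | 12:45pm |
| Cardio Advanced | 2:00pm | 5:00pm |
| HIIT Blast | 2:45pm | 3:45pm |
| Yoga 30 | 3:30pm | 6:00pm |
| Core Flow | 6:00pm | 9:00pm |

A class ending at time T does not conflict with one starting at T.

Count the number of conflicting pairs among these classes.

7

Check each pair: they overlap iff neither finishes before the other starts.
Sorted by start: Rowing Basics, Boxing Advanced, Stretch 60, Yoga Fusion, Cardio Advanced, HIIT Blast, Yoga 30, Stretch Basics, Core Flow.
Boxing Advanced starts before Rowing Basics ends → Rowing Basics and Boxing Advanced overlap.
Stretch 60 starts after Rowing Basics ends; Rowing Basics is clear from here.
Stretch 60 starts after Boxing Advanced ends; Boxing Advanced is clear from here.
Yoga Fusion starts before Stretch 60 ends → Stretch 60 and Yoga Fusion overlap.
Cardio Advanced starts after Stretch 60 ends; Stretch 60 is clear from here.
Cardio Advanced starts after Yoga Fusion ends; Yoga Fusion is clear from here.
HIIT Blast starts before Cardio Advanced ends → Cardio Advanced and HIIT Blast overlap.
Yoga 30 starts before Cardio Advanced ends → Cardio Advanced and Yoga 30 overlap.
Stretch Basics starts before Cardio Advanced ends → Cardio Advanced and Stretch Basics overlap.
Core Flow starts after Cardio Advanced ends.
Yoga 30 starts before HIIT Blast ends → HIIT Blast and Yoga 30 overlap.
Stretch Basics starts exactly when HIIT Blast ends (back-to-back, no overlap); HIIT Blast is clear from here.
Stretch Basics starts before Yoga 30 ends → Yoga 30 and Stretch Basics overlap.
Core Flow starts exactly when Yoga 30 ends (back-to-back, no overlap).
Core Flow starts after Stretch Basics ends.
Overlapping pairs: Boxing Advanced & Rowing Basics, Cardio Advanced & HIIT Blast, Cardio Advanced & Stretch Basics, Cardio Advanced & Yoga 30, HIIT Blast & Yoga 30, Stretch 60 & Yoga Fusion, Stretch Basics & Yoga 30 — 7 in total.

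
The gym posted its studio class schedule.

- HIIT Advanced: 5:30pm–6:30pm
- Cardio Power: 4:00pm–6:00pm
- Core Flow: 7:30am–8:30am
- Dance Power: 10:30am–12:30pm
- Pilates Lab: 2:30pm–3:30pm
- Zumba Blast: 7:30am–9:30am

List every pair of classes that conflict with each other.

Sorted by start: Zumba Blast, Core Flow, Dance Power, Pilates Lab, Cardio Power, HIIT Advanced.
Core Flow starts before Zumba Blast ends → Zumba Blast and Core Flow overlap.
Dance Power starts after Zumba Blast ends; Zumba Blast is clear from here.
Dance Power starts after Core Flow ends; Core Flow is clear from here.
Pilates Lab starts after Dance Power ends; Dance Power is clear from here.
Cardio Power starts after Pilates Lab ends; Pilates Lab is clear from here.
HIIT Advanced starts before Cardio Power ends → Cardio Power and HIIT Advanced overlap.

Cardio Power & HIIT Advanced, Core Flow & Zumba Blast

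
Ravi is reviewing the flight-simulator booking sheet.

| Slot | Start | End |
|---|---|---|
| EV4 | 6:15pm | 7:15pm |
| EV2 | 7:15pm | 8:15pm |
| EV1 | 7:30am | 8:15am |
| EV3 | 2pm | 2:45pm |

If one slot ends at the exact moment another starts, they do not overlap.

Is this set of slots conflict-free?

Yes

Check each pair: they overlap iff neither finishes before the other starts.
Sorted by start: EV1, EV3, EV4, EV2.
EV3 starts after EV1 ends — done with EV1.
EV4 starts after EV3 ends — done with EV3.
EV2 starts exactly when EV4 ends (back-to-back, no overlap).
Every pair is clear; the schedule has no overlaps.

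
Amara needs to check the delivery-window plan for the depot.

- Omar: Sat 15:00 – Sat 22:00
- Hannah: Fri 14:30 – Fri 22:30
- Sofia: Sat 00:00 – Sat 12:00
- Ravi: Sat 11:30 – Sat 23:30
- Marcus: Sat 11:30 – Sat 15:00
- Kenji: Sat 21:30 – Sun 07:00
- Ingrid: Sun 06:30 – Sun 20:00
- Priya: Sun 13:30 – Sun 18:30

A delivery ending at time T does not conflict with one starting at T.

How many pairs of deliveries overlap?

Sorted by start: Hannah, Sofia, Ravi, Marcus, Omar, Kenji, Ingrid, Priya.
Sofia starts after Hannah ends — done with Hannah.
Ravi starts before Sofia ends → Sofia and Ravi overlap.
Marcus starts before Sofia ends → Sofia and Marcus overlap.
Omar starts after Sofia ends — done with Sofia.
Marcus starts before Ravi ends → Ravi and Marcus overlap.
Omar starts before Ravi ends → Ravi and Omar overlap.
Kenji starts before Ravi ends → Ravi and Kenji overlap.
Ingrid starts after Ravi ends — done with Ravi.
Omar starts exactly when Marcus ends (back-to-back, no overlap) — done with Marcus.
Kenji starts before Omar ends → Omar and Kenji overlap.
Ingrid starts after Omar ends — done with Omar.
Ingrid starts before Kenji ends → Kenji and Ingrid overlap.
Priya starts after Kenji ends.
Priya starts before Ingrid ends → Ingrid and Priya overlap.
Overlapping pairs: Ingrid & Kenji, Ingrid & Priya, Kenji & Omar, Kenji & Ravi, Marcus & Ravi, Marcus & Sofia, Omar & Ravi, Ravi & Sofia — 8 in total.

8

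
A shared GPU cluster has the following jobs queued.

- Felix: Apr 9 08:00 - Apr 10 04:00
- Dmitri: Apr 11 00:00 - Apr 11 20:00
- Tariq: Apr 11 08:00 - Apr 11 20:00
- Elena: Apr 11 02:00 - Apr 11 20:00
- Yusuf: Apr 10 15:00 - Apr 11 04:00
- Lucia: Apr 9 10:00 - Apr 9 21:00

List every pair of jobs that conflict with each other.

Sorted by start: Felix, Lucia, Yusuf, Dmitri, Elena, Tariq.
Lucia starts before Felix ends → Felix and Lucia overlap.
Yusuf starts after Felix ends; Felix is clear from here.
Yusuf starts after Lucia ends; Lucia is clear from here.
Dmitri starts before Yusuf ends → Yusuf and Dmitri overlap.
Elena starts before Yusuf ends → Yusuf and Elena overlap.
Tariq starts after Yusuf ends.
Elena starts before Dmitri ends → Dmitri and Elena overlap.
Tariq starts before Dmitri ends → Dmitri and Tariq overlap.
Tariq starts before Elena ends → Elena and Tariq overlap.

Dmitri & Elena, Dmitri & Tariq, Dmitri & Yusuf, Elena & Tariq, Elena & Yusuf, Felix & Lucia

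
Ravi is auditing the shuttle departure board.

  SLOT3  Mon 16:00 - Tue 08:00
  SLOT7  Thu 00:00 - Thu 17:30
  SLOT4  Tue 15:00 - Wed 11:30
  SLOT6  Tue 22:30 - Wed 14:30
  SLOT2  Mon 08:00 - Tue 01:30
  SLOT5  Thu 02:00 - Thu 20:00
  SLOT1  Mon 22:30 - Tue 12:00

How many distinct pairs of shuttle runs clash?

5

Sorted by start: SLOT2, SLOT3, SLOT1, SLOT4, SLOT6, SLOT7, SLOT5.
SLOT3 starts before SLOT2 ends → SLOT2 and SLOT3 overlap.
SLOT1 starts before SLOT2 ends → SLOT2 and SLOT1 overlap.
SLOT4 starts after SLOT2 ends, so SLOT2 has no further overlaps.
SLOT1 starts before SLOT3 ends → SLOT3 and SLOT1 overlap.
SLOT4 starts after SLOT3 ends, so SLOT3 has no further overlaps.
SLOT4 starts after SLOT1 ends, so SLOT1 has no further overlaps.
SLOT6 starts before SLOT4 ends → SLOT4 and SLOT6 overlap.
SLOT7 starts after SLOT4 ends, so SLOT4 has no further overlaps.
SLOT7 starts after SLOT6 ends, so SLOT6 has no further overlaps.
SLOT5 starts before SLOT7 ends → SLOT7 and SLOT5 overlap.
Overlapping pairs: SLOT1 & SLOT2, SLOT1 & SLOT3, SLOT2 & SLOT3, SLOT4 & SLOT6, SLOT5 & SLOT7 — 5 in total.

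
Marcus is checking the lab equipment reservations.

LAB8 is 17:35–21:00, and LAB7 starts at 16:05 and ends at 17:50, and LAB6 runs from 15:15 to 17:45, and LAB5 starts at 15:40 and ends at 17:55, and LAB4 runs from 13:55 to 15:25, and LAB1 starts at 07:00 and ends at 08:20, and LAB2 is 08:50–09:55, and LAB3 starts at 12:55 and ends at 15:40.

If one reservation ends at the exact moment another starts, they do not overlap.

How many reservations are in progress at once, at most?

Sort all start/end points and keep a running count:
07:00 start LAB1 → 1
08:20 end LAB1 → 0
08:50 start LAB2 → 1
09:55 end LAB2 → 0
12:55 start LAB3 → 1
13:55 start LAB4 → 2
15:15 start LAB6 → 3
15:25 end LAB4 → 2
15:40 end LAB3 → 1
15:40 start LAB5 → 2
16:05 start LAB7 → 3
17:35 start LAB8 → 4
17:45 end LAB6 → 3
17:50 end LAB7 → 2
17:55 end LAB5 → 1
21:00 end LAB8 → 0
Peak is 4, at 17:35 (LAB5, LAB6, LAB7, LAB8).

4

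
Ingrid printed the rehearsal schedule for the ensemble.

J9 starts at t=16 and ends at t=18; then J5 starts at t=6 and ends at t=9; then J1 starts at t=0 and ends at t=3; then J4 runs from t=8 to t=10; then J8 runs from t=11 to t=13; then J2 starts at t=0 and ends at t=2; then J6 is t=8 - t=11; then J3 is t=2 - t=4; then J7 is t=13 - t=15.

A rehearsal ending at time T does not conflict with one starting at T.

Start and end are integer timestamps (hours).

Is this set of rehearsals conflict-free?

No

Sorted by start: J1, J2, J3, J5, J4, J6, J8, J7, J9.
J2 starts before J1 ends → J1 and J2 overlap.
That's a conflict, so the schedule is not conflict-free.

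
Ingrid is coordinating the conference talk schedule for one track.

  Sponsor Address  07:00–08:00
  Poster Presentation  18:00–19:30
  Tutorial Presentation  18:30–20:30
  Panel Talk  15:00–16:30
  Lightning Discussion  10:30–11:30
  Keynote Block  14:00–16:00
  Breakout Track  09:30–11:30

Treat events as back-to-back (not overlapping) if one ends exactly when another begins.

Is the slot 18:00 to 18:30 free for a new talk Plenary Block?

No — it overlaps Poster Presentation

Sponsor Address: ends 08:00 at or before Plenary Block starts 18:00 → clear.
Breakout Track: ends 11:30 at or before Plenary Block starts 18:00 → clear.
Lightning Discussion: ends 11:30 at or before Plenary Block starts 18:00 → clear.
Keynote Block: ends 16:00 at or before Plenary Block starts 18:00 → clear.
Panel Talk: ends 16:30 at or before Plenary Block starts 18:00 → clear.
Poster Presentation: starts 18:00 before Plenary Block ends 18:30, and ends 19:30 after Plenary Block starts 18:00 → overlap.
Tutorial Presentation: starts 18:30 at or after Plenary Block ends 18:30 → clear.
Plenary Block overlaps Poster Presentation.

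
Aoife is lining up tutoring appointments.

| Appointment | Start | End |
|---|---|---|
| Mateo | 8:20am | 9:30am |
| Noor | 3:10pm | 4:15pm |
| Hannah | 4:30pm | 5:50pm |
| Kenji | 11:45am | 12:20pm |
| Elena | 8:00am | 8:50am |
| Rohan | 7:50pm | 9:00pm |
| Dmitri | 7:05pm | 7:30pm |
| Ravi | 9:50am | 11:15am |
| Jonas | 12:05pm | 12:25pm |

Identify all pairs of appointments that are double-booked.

Sorted by start: Elena, Mateo, Ravi, Kenji, Jonas, Noor, Hannah, Dmitri, Rohan.
Mateo starts before Elena ends → Elena and Mateo overlap.
Ravi starts after Elena ends; Elena is clear from here.
Ravi starts after Mateo ends; Mateo is clear from here.
Kenji starts after Ravi ends; Ravi is clear from here.
Jonas starts before Kenji ends → Kenji and Jonas overlap.
Noor starts after Kenji ends; Kenji is clear from here.
Noor starts after Jonas ends; Jonas is clear from here.
Hannah starts after Noor ends; Noor is clear from here.
Dmitri starts after Hannah ends; Hannah is clear from here.
Rohan starts after Dmitri ends.

Elena & Mateo, Jonas & Kenji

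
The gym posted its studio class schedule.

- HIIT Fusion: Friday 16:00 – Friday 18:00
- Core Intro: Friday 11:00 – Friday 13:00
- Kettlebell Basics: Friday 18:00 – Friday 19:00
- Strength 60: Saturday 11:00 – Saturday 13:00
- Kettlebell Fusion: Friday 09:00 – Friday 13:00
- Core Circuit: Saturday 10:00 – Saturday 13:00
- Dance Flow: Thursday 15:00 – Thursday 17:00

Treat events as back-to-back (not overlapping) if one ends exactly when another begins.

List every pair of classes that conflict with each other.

Core Circuit & Strength 60, Core Intro & Kettlebell Fusion

Check each pair: they overlap iff neither finishes before the other starts.
Sorted by start: Dance Flow, Kettlebell Fusion, Core Intro, HIIT Fusion, Kettlebell Basics, Core Circuit, Strength 60.
Kettlebell Fusion starts after Dance Flow ends; Dance Flow is clear from here.
Core Intro starts before Kettlebell Fusion ends → Kettlebell Fusion and Core Intro overlap.
HIIT Fusion starts after Kettlebell Fusion ends; Kettlebell Fusion is clear from here.
HIIT Fusion starts after Core Intro ends; Core Intro is clear from here.
Kettlebell Basics starts exactly when HIIT Fusion ends (back-to-back, no overlap); HIIT Fusion is clear from here.
Core Circuit starts after Kettlebell Basics ends; Kettlebell Basics is clear from here.
Strength 60 starts before Core Circuit ends → Core Circuit and Strength 60 overlap.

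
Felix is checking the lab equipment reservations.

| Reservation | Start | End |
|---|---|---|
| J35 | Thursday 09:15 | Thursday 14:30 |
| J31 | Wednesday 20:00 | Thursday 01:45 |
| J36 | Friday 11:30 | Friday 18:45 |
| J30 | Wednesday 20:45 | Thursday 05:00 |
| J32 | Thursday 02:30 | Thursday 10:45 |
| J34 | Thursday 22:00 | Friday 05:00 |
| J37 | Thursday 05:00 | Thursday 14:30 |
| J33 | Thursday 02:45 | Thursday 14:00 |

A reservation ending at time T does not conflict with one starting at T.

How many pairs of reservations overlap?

Sorted by start: J31, J30, J32, J33, J37, J35, J34, J36.
J30 starts before J31 ends → J31 and J30 overlap.
J32 starts after J31 ends — done with J31.
J32 starts before J30 ends → J30 and J32 overlap.
J33 starts before J30 ends → J30 and J33 overlap.
J37 starts exactly when J30 ends (back-to-back, no overlap) — done with J30.
J33 starts before J32 ends → J32 and J33 overlap.
J37 starts before J32 ends → J32 and J37 overlap.
J35 starts before J32 ends → J32 and J35 overlap.
J34 starts after J32 ends — done with J32.
J37 starts before J33 ends → J33 and J37 overlap.
J35 starts before J33 ends → J33 and J35 overlap.
J34 starts after J33 ends — done with J33.
J35 starts before J37 ends → J37 and J35 overlap.
J34 starts after J37 ends — done with J37.
J34 starts after J35 ends — done with J35.
J36 starts after J34 ends.
Overlapping pairs: J30 & J31, J30 & J32, J30 & J33, J32 & J33, J32 & J35, J32 & J37, J33 & J35, J33 & J37, J35 & J37 — 9 in total.

9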